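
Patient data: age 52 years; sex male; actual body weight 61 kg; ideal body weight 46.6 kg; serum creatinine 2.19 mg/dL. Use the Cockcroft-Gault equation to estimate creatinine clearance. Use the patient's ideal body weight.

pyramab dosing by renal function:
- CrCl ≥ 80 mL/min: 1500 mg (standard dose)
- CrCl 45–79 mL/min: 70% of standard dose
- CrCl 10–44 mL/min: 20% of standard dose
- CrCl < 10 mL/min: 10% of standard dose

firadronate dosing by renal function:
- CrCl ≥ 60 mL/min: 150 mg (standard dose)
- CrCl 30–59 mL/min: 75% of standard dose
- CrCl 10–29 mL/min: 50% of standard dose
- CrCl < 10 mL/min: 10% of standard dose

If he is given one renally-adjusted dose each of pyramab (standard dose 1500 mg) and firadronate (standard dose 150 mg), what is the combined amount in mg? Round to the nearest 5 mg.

375 mg

CrCl = (140 − 52) × 46.6 / (72 × 2.19) = 4100.8 / 157.68 ≈ 26.0 mL/min
CrCl ≈ 26 mL/min.
pyramab: 10–44 mL/min → 20% of 1500 mg = 300 mg.
firadronate: 10–29 mL/min → 50% of 150 mg = 75 mg.
Total = 300 + 75 = 375 mg.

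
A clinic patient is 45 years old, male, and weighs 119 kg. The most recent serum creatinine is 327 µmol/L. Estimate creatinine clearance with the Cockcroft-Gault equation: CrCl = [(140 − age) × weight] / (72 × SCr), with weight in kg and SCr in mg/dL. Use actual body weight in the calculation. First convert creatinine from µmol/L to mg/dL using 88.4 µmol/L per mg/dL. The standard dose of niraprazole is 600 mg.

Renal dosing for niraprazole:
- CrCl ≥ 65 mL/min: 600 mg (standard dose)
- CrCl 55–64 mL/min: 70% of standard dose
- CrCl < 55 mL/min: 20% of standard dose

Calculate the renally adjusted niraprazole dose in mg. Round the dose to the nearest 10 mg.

120 mg

SCr = 327 / 88.4 = 3.699 mg/dL
CrCl = (140 − 45) × 119 / (72 × 3.699) = 11305.0 / 266.33 ≈ 42.4 mL/min
CrCl ≈ 42 mL/min → bracket < 55 mL/min.
20% of 600 mg = 120 mg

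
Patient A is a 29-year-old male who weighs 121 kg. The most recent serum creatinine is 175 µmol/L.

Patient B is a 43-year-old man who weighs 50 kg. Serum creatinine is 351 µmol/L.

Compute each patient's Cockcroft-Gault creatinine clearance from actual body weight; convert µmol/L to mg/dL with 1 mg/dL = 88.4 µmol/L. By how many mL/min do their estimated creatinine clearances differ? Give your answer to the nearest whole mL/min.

Patient A: SCr = 175 / 88.4 = 1.98 mg/dL
Patient A: CrCl = (140 − 29) × 121 / (72 × 1.98) = 13431.0 / 142.56 ≈ 94.2 mL/min
Patient B: SCr = 351 / 88.4 = 3.971 mg/dL
Patient B: CrCl = (140 − 43) × 50 / (72 × 3.971) = 4850.0 / 285.91 ≈ 17.0 mL/min
|94.2 − 17.0| = 77.2 mL/min

77 mL/min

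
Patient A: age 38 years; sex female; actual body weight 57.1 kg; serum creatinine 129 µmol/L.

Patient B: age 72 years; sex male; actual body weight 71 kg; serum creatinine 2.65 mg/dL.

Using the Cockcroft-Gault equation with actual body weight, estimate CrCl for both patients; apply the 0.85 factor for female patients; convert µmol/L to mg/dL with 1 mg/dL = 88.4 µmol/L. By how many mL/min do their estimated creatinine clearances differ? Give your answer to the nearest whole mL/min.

22 mL/min

Patient A: SCr = 129 / 88.4 = 1.459 mg/dL
Patient A: CrCl = (140 − 38) × 57.1 / (72 × 1.459) × 0.85 = 5824.2 / 105.05 × 0.85 ≈ 47.1 mL/min
Patient B: CrCl = (140 − 72) × 71 / (72 × 2.65) = 4828.0 / 190.80 ≈ 25.3 mL/min
|47.1 − 25.3| = 21.8 mL/min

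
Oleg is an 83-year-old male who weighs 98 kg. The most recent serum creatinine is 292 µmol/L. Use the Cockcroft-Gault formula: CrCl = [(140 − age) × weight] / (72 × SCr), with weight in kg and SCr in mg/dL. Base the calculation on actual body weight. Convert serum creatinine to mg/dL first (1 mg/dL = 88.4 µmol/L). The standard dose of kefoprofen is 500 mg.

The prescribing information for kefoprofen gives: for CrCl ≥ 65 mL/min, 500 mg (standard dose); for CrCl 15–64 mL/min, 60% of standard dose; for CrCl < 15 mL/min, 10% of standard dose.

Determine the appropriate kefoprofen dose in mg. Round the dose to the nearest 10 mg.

SCr = 292 / 88.4 = 3.303 mg/dL
CrCl = (140 − 83) × 98 / (72 × 3.303) = 5586.0 / 237.82 ≈ 23.5 mL/min
CrCl ≈ 23 mL/min → bracket 15–64 mL/min.
60% of 500 mg = 300 mg

300 mg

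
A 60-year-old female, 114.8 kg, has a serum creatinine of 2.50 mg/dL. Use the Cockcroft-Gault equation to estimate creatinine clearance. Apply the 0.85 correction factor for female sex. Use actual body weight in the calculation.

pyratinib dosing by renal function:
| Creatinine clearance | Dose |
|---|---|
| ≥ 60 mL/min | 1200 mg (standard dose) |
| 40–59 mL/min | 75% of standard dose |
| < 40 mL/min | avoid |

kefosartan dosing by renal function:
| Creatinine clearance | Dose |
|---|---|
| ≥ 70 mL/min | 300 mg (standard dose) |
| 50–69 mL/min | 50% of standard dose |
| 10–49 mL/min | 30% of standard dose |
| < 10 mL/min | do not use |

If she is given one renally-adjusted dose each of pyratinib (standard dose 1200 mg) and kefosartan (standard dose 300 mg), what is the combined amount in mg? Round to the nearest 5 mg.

CrCl = (140 − 60) × 114.8 / (72 × 2.5) × 0.85 = 9184.0 / 180.00 × 0.85 ≈ 43.4 mL/min
CrCl ≈ 43 mL/min.
pyratinib: 40–59 mL/min → 75% of 1200 mg = 900 mg.
kefosartan: 10–49 mL/min → 30% of 300 mg = 90 mg.
Total = 900 + 90 = 990 mg.

990 mg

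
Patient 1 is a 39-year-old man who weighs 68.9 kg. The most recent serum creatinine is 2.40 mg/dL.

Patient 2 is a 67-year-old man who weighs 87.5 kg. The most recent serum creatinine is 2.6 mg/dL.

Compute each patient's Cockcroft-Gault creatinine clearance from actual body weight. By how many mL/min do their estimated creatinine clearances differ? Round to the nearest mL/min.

Patient 1: CrCl = (140 − 39) × 68.9 / (72 × 2.4) = 6958.9 / 172.80 ≈ 40.3 mL/min
Patient 2: CrCl = (140 − 67) × 87.5 / (72 × 2.6) = 6387.5 / 187.20 ≈ 34.1 mL/min
|40.3 − 34.1| = 6.2 mL/min

6 mL/min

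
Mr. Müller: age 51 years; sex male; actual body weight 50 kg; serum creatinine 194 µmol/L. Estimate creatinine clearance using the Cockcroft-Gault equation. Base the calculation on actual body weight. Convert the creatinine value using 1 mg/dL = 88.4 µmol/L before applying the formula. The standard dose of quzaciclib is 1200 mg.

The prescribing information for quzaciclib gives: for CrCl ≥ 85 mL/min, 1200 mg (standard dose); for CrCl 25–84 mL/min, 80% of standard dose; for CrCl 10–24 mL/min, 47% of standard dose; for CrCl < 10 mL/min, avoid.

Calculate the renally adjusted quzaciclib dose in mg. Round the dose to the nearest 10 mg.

960 mg

SCr = 194 / 88.4 = 2.195 mg/dL
CrCl = (140 − 51) × 50 / (72 × 2.195) = 4450.0 / 158.04 ≈ 28.2 mL/min
CrCl ≈ 28 mL/min → bracket 25–84 mL/min.
80% of 1200 mg = 960 mg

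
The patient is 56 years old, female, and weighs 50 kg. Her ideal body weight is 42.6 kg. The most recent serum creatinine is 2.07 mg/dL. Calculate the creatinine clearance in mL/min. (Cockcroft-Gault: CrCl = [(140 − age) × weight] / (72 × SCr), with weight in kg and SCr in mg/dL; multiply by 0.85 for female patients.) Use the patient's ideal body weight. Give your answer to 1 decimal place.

20.4 mL/min

CrCl = (140 − 56) × 42.6 / (72 × 2.07) × 0.85 = 3578.4 / 149.04 × 0.85 ≈ 20.4 mL/min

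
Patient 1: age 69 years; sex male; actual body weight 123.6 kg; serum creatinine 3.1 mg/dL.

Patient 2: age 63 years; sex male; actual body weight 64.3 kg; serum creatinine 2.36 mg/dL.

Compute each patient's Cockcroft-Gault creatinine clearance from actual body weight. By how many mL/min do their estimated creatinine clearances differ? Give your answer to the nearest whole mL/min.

Patient 1: CrCl = (140 − 69) × 123.6 / (72 × 3.1) = 8775.6 / 223.20 ≈ 39.3 mL/min
Patient 2: CrCl = (140 − 63) × 64.3 / (72 × 2.36) = 4951.1 / 169.92 ≈ 29.1 mL/min
|39.3 − 29.1| = 10.2 mL/min

10 mL/min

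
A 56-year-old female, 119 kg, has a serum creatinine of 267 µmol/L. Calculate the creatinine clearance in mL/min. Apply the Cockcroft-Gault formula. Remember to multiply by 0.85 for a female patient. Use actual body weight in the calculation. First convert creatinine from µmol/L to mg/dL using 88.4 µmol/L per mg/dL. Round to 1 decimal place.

39.1 mL/min

SCr = 267 / 88.4 = 3.02 mg/dL
CrCl = (140 − 56) × 119 / (72 × 3.02) × 0.85 = 9996.0 / 217.44 × 0.85 ≈ 39.1 mL/min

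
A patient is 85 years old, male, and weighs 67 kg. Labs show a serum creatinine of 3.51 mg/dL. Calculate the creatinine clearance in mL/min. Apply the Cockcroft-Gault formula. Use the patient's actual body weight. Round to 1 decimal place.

14.6 mL/min

CrCl = (140 − 85) × 67 / (72 × 3.51) = 3685.0 / 252.72 ≈ 14.6 mL/min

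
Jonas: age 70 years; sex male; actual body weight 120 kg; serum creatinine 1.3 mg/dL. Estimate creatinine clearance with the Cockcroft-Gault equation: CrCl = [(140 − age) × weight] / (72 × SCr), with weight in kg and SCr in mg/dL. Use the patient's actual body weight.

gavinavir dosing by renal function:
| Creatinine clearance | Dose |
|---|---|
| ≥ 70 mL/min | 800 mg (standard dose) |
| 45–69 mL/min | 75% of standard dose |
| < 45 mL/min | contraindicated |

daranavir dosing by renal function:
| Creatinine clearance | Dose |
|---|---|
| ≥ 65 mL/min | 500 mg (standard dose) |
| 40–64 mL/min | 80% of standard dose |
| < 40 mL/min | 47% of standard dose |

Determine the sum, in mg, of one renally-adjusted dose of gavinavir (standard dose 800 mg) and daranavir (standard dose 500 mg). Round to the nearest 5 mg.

1300 mg

CrCl = (140 − 70) × 120 / (72 × 1.3) = 8400.0 / 93.60 ≈ 89.7 mL/min
CrCl ≈ 90 mL/min.
gavinavir: ≥ 70 mL/min → 100% of 800 mg = 800 mg.
daranavir: ≥ 65 mL/min → 100% of 500 mg = 500 mg.
Total = 800 + 500 = 1300 mg.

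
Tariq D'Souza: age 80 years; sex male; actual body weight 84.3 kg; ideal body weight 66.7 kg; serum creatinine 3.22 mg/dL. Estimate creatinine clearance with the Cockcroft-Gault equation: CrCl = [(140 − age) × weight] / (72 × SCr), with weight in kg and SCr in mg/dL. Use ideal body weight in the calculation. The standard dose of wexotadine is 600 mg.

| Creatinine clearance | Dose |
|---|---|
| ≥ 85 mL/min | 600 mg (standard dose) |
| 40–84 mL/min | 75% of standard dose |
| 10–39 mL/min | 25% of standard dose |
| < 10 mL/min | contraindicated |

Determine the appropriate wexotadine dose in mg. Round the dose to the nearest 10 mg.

CrCl = (140 − 80) × 66.7 / (72 × 3.22) = 4002.0 / 231.84 ≈ 17.3 mL/min
CrCl ≈ 17 mL/min → bracket 10–39 mL/min.
25% of 600 mg = 150 mg

150 mg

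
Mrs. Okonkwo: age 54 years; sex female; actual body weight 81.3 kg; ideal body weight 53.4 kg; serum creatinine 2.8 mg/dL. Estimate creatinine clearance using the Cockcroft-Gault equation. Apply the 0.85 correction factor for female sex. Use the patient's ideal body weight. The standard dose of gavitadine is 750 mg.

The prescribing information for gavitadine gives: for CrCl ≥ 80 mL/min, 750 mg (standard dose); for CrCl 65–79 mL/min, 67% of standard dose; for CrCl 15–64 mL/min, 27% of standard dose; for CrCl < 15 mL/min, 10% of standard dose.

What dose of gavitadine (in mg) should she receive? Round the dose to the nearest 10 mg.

200 mg

CrCl = (140 − 54) × 53.4 / (72 × 2.8) × 0.85 = 4592.4 / 201.60 × 0.85 ≈ 19.4 mL/min
CrCl ≈ 19 mL/min → bracket 15–64 mL/min.
27% of 750 mg = 202.5 mg → 200 mg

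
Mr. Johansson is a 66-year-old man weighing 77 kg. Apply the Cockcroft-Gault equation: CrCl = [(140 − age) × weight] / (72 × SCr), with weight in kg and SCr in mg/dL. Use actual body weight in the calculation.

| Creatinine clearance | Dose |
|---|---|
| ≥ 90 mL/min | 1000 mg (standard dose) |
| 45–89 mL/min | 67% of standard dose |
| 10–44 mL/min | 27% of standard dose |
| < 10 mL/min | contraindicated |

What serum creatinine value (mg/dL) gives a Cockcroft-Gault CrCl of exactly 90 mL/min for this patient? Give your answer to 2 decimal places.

Standard dose requires CrCl ≥ 90 mL/min.
Set (140 − 66) × 77 / (72 × SCr) = 90
SCr = (140 − 66) × 77 / (72 × 90) = 0.879 mg/dL

0.88 mg/dL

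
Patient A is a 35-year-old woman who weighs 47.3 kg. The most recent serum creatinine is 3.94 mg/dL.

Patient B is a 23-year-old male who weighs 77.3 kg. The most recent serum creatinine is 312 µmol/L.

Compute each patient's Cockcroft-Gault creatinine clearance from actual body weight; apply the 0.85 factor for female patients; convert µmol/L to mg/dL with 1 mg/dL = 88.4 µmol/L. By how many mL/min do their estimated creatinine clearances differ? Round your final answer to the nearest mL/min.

Patient A: CrCl = (140 − 35) × 47.3 / (72 × 3.94) × 0.85 = 4966.5 / 283.68 × 0.85 ≈ 14.9 mL/min
Patient B: SCr = 312 / 88.4 = 3.529 mg/dL
Patient B: CrCl = (140 − 23) × 77.3 / (72 × 3.529) = 9044.1 / 254.09 ≈ 35.6 mL/min
|14.9 − 35.6| = 20.7 mL/min

21 mL/min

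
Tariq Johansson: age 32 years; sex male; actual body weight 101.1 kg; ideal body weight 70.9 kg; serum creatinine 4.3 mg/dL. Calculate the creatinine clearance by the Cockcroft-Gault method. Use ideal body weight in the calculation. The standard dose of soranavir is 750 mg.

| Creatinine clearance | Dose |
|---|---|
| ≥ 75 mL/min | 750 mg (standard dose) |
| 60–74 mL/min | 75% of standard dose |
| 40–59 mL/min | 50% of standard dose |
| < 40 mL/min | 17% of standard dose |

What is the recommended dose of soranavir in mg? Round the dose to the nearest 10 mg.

CrCl = (140 − 32) × 70.9 / (72 × 4.3) = 7657.2 / 309.60 ≈ 24.7 mL/min
CrCl ≈ 25 mL/min → bracket < 40 mL/min.
17% of 750 mg = 127.5 mg → 130 mg

130 mg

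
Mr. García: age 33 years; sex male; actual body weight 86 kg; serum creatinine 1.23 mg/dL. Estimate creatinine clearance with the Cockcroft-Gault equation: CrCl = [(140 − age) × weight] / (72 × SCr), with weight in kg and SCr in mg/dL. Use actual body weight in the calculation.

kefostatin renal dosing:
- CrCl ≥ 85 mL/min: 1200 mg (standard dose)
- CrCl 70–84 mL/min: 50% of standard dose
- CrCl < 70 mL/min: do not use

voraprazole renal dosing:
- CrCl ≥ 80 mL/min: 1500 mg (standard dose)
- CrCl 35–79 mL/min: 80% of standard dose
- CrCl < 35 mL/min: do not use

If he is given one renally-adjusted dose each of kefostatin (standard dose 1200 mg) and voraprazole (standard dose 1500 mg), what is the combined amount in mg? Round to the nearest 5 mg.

CrCl = (140 − 33) × 86 / (72 × 1.23) = 9202.0 / 88.56 ≈ 103.9 mL/min
CrCl ≈ 104 mL/min.
kefostatin: ≥ 85 mL/min → 100% of 1200 mg = 1200 mg.
voraprazole: ≥ 80 mL/min → 100% of 1500 mg = 1500 mg.
Total = 1200 + 1500 = 2700 mg.

2700 mg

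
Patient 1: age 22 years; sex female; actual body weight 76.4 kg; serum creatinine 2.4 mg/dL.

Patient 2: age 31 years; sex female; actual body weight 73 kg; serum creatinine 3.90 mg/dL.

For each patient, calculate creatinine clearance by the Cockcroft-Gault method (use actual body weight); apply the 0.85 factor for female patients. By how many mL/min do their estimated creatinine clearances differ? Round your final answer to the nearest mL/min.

20 mL/min

Patient 1: CrCl = (140 − 22) × 76.4 / (72 × 2.4) × 0.85 = 9015.2 / 172.80 × 0.85 ≈ 44.3 mL/min
Patient 2: CrCl = (140 − 31) × 73 / (72 × 3.9) × 0.85 = 7957.0 / 280.80 × 0.85 ≈ 24.1 mL/min
|44.3 − 24.1| = 20.2 mL/min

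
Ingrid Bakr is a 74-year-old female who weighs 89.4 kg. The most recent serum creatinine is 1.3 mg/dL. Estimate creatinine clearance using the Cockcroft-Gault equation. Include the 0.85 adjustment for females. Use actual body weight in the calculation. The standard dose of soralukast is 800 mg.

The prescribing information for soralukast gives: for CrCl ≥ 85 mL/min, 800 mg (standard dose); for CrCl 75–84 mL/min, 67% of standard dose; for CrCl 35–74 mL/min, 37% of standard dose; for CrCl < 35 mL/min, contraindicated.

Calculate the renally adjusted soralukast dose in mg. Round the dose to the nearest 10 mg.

300 mg

CrCl = (140 − 74) × 89.4 / (72 × 1.3) × 0.85 = 5900.4 / 93.60 × 0.85 ≈ 53.6 mL/min
CrCl ≈ 54 mL/min → bracket 35–74 mL/min.
37% of 800 mg = 296 mg → 300 mg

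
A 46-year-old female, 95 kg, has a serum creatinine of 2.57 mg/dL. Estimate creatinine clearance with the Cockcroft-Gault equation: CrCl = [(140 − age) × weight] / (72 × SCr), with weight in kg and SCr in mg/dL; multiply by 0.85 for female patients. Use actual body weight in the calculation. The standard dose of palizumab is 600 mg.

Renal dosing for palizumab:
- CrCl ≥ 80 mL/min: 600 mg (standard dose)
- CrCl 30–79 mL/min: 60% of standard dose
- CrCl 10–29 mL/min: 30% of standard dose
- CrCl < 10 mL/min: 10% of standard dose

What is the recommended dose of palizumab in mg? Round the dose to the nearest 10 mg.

CrCl = (140 − 46) × 95 / (72 × 2.57) × 0.85 = 8930.0 / 185.04 × 0.85 ≈ 41.0 mL/min
CrCl ≈ 41 mL/min → bracket 30–79 mL/min.
60% of 600 mg = 360 mg

360 mg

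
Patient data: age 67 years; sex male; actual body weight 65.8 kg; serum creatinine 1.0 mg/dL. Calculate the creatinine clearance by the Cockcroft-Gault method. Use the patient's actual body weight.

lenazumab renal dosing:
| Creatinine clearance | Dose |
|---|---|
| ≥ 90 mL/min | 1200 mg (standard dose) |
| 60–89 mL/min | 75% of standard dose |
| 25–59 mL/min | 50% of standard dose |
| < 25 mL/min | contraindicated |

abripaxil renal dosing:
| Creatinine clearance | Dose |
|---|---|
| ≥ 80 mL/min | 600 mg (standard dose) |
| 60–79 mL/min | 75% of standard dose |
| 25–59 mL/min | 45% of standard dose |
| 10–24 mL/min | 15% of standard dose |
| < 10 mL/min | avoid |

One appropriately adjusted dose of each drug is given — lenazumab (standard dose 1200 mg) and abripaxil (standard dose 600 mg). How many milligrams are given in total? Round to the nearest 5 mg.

CrCl = (140 − 67) × 65.8 / (72 × 1) = 4803.4 / 72.00 ≈ 66.7 mL/min
CrCl ≈ 67 mL/min.
lenazumab: 60–89 mL/min → 75% of 1200 mg = 900 mg.
abripaxil: 60–79 mL/min → 75% of 600 mg = 450 mg.
Total = 900 + 450 = 1350 mg.

1350 mg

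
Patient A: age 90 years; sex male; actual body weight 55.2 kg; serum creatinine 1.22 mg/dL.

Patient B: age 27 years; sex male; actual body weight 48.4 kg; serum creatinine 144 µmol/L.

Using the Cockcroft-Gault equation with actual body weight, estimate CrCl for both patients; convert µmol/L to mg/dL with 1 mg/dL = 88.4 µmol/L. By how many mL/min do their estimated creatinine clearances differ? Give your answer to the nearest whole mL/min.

Patient A: CrCl = (140 − 90) × 55.2 / (72 × 1.22) = 2760.0 / 87.84 ≈ 31.4 mL/min
Patient B: SCr = 144 / 88.4 = 1.629 mg/dL
Patient B: CrCl = (140 − 27) × 48.4 / (72 × 1.629) = 5469.2 / 117.29 ≈ 46.6 mL/min
|31.4 − 46.6| = 15.2 mL/min

15 mL/min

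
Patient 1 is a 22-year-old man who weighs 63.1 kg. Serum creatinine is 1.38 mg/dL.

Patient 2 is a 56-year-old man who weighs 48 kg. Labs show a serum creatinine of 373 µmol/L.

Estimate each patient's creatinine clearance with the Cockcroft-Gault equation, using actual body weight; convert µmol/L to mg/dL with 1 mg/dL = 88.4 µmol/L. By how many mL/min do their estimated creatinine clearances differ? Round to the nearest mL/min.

Patient 1: CrCl = (140 − 22) × 63.1 / (72 × 1.38) = 7445.8 / 99.36 ≈ 74.9 mL/min
Patient 2: SCr = 373 / 88.4 = 4.219 mg/dL
Patient 2: CrCl = (140 − 56) × 48 / (72 × 4.219) = 4032.0 / 303.77 ≈ 13.3 mL/min
|74.9 − 13.3| = 61.6 mL/min

62 mL/min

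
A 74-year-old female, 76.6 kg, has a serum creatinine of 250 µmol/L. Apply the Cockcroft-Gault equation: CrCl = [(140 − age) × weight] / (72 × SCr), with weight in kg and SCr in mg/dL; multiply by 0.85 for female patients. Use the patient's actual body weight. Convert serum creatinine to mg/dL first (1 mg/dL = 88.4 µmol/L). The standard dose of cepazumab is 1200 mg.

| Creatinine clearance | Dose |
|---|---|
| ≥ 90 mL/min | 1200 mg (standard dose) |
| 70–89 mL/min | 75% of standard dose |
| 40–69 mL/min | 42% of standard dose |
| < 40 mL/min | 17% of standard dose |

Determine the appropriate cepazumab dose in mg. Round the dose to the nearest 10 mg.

SCr = 250 / 88.4 = 2.828 mg/dL
CrCl = (140 − 74) × 76.6 / (72 × 2.828) × 0.85 = 5055.6 / 203.62 × 0.85 ≈ 21.1 mL/min
CrCl ≈ 21 mL/min → bracket < 40 mL/min.
17% of 1200 mg = 204 mg → 200 mg

200 mg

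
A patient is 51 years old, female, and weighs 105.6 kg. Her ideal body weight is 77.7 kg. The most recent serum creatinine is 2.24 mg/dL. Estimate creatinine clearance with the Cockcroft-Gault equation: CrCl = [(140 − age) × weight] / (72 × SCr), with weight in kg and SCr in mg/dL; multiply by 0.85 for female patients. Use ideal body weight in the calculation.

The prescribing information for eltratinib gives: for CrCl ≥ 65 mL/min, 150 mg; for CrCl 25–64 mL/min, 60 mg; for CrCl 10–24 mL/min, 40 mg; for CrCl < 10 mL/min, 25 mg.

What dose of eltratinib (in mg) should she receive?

60 mg

CrCl = (140 − 51) × 77.7 / (72 × 2.24) × 0.85 = 6915.3 / 161.28 × 0.85 ≈ 36.4 mL/min
CrCl ≈ 36 mL/min → bracket 25–64 mL/min.
Dose for this bracket: 60 mg.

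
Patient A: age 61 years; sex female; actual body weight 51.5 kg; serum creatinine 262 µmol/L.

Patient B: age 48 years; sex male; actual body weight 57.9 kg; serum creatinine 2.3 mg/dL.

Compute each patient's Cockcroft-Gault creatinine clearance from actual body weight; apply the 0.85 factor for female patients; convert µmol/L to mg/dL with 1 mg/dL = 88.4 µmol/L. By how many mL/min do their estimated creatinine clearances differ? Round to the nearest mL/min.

16 mL/min

Patient A: SCr = 262 / 88.4 = 2.964 mg/dL
Patient A: CrCl = (140 − 61) × 51.5 / (72 × 2.964) × 0.85 = 4068.5 / 213.41 × 0.85 ≈ 16.2 mL/min
Patient B: CrCl = (140 − 48) × 57.9 / (72 × 2.3) = 5326.8 / 165.60 ≈ 32.2 mL/min
|16.2 − 32.2| = 16.0 mL/min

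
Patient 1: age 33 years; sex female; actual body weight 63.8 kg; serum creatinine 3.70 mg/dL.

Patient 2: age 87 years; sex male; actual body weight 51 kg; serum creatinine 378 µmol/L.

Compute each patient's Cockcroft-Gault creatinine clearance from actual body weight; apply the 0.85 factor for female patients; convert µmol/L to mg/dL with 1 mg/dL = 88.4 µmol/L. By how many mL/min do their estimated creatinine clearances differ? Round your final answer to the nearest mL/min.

Patient 1: CrCl = (140 − 33) × 63.8 / (72 × 3.7) × 0.85 = 6826.6 / 266.40 × 0.85 ≈ 21.8 mL/min
Patient 2: SCr = 378 / 88.4 = 4.276 mg/dL
Patient 2: CrCl = (140 − 87) × 51 / (72 × 4.276) = 2703.0 / 307.87 ≈ 8.8 mL/min
|21.8 − 8.8| = 13.0 mL/min

13 mL/min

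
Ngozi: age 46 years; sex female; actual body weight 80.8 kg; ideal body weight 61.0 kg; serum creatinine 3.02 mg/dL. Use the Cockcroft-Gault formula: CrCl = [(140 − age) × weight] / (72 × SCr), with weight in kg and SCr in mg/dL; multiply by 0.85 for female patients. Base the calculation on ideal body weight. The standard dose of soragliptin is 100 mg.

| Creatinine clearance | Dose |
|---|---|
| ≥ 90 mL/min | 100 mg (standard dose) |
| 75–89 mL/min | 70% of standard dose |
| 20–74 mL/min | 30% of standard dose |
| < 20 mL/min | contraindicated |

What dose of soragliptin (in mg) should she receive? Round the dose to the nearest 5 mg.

CrCl = (140 − 46) × 61 / (72 × 3.02) × 0.85 = 5734.0 / 217.44 × 0.85 ≈ 22.4 mL/min
CrCl ≈ 22 mL/min → bracket 20–74 mL/min.
30% of 100 mg = 30 mg

30 mg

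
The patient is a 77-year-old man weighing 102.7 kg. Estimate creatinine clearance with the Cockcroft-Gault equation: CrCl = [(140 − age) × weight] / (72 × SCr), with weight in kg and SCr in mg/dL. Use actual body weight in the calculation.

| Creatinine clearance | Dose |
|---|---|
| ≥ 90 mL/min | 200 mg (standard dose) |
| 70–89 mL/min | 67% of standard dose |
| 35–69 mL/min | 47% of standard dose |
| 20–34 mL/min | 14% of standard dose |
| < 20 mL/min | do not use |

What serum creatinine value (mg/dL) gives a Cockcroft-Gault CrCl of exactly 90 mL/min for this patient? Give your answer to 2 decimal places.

1.00 mg/dL

Standard dose requires CrCl ≥ 90 mL/min.
Set (140 − 77) × 102.7 / (72 × SCr) = 90
SCr = (140 − 77) × 102.7 / (72 × 90) = 0.998 mg/dL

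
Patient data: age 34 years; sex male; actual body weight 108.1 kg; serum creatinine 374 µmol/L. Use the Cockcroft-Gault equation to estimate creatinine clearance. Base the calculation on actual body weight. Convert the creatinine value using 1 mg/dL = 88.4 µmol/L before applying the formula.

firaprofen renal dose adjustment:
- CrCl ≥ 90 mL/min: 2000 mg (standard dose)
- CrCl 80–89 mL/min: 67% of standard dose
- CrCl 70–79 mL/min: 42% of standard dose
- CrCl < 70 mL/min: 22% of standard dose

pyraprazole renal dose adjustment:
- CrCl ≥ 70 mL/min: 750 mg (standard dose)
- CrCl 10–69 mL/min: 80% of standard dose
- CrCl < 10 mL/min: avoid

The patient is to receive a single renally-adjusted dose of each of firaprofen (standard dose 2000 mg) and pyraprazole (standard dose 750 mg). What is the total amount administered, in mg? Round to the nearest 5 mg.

SCr = 374 / 88.4 = 4.231 mg/dL
CrCl = (140 − 34) × 108.1 / (72 × 4.231) = 11458.6 / 304.63 ≈ 37.6 mL/min
CrCl ≈ 38 mL/min.
firaprofen: < 70 mL/min → 22% of 2000 mg = 440 mg.
pyraprazole: 10–69 mL/min → 80% of 750 mg = 600 mg.
Total = 440 + 600 = 1040 mg.

1040 mg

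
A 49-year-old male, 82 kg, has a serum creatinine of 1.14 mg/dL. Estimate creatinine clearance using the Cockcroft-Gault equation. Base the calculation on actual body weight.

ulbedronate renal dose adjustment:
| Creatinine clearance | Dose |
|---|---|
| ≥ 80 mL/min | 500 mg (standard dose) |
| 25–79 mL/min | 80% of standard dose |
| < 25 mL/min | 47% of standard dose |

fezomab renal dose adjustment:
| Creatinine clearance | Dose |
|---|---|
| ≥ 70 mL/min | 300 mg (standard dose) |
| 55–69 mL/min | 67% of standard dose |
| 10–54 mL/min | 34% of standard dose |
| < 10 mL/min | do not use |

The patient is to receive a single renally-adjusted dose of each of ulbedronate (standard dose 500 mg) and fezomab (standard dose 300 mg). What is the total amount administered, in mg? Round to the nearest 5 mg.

CrCl = (140 − 49) × 82 / (72 × 1.14) = 7462.0 / 82.08 ≈ 90.9 mL/min
CrCl ≈ 91 mL/min.
ulbedronate: ≥ 80 mL/min → 100% of 500 mg = 500 mg.
fezomab: ≥ 70 mL/min → 100% of 300 mg = 300 mg.
Total = 500 + 300 = 800 mg.

800 mg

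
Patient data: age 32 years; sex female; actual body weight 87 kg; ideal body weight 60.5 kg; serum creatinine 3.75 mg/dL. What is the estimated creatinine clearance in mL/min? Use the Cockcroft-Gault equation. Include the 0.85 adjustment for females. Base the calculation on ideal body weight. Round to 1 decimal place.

20.6 mL/min

CrCl = (140 − 32) × 60.5 / (72 × 3.75) × 0.85 = 6534.0 / 270.00 × 0.85 ≈ 20.6 mL/min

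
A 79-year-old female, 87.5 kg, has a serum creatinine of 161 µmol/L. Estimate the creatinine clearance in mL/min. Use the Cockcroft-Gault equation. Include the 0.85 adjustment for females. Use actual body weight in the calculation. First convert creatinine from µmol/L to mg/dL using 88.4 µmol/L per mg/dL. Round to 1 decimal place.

SCr = 161 / 88.4 = 1.821 mg/dL
CrCl = (140 − 79) × 87.5 / (72 × 1.821) × 0.85 = 5337.5 / 131.11 × 0.85 ≈ 34.6 mL/min

34.6 mL/min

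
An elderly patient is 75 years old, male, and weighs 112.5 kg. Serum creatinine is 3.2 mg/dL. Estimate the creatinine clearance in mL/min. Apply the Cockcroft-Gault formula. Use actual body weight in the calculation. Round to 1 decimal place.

31.7 mL/min

CrCl = (140 − 75) × 112.5 / (72 × 3.2) = 7312.5 / 230.40 ≈ 31.7 mL/min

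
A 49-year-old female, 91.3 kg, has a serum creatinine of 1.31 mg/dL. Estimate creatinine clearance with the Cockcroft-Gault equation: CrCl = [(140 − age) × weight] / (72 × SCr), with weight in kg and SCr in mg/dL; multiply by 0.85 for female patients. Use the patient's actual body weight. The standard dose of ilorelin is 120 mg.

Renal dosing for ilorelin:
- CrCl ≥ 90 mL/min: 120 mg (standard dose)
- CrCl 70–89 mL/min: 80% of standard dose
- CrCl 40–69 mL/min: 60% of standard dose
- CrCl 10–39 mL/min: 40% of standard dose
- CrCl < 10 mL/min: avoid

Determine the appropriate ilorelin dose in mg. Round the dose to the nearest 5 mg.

CrCl = (140 − 49) × 91.3 / (72 × 1.31) × 0.85 = 8308.3 / 94.32 × 0.85 ≈ 74.9 mL/min
CrCl ≈ 75 mL/min → bracket 70–89 mL/min.
80% of 120 mg = 96 mg → 95 mg

95 mg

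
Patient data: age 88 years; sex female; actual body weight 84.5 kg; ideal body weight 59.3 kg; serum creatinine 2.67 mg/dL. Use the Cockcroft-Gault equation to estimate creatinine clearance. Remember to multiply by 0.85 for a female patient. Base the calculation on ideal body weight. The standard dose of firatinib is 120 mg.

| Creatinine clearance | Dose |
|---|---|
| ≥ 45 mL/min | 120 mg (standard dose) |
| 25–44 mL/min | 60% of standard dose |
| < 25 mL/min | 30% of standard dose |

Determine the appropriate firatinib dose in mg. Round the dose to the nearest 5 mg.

CrCl = (140 − 88) × 59.3 / (72 × 2.67) × 0.85 = 3083.6 / 192.24 × 0.85 ≈ 13.6 mL/min
CrCl ≈ 14 mL/min → bracket < 25 mL/min.
30% of 120 mg = 36 mg → 35 mg

35 mg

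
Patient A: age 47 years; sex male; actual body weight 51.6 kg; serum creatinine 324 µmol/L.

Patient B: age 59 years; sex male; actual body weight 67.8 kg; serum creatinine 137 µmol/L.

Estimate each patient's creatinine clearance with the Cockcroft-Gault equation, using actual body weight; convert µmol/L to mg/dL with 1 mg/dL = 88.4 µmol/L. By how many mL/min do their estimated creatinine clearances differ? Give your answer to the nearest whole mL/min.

31 mL/min

Patient A: SCr = 324 / 88.4 = 3.665 mg/dL
Patient A: CrCl = (140 − 47) × 51.6 / (72 × 3.665) = 4798.8 / 263.88 ≈ 18.2 mL/min
Patient B: SCr = 137 / 88.4 = 1.55 mg/dL
Patient B: CrCl = (140 − 59) × 67.8 / (72 × 1.55) = 5491.8 / 111.60 ≈ 49.2 mL/min
|18.2 − 49.2| = 31.0 mL/min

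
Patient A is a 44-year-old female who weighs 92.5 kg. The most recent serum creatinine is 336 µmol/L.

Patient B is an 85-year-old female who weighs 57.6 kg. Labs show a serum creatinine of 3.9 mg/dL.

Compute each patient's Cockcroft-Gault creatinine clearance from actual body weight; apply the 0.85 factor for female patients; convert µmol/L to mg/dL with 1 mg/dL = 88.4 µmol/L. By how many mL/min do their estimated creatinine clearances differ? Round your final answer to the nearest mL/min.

18 mL/min

Patient A: SCr = 336 / 88.4 = 3.801 mg/dL
Patient A: CrCl = (140 − 44) × 92.5 / (72 × 3.801) × 0.85 = 8880.0 / 273.67 × 0.85 ≈ 27.6 mL/min
Patient B: CrCl = (140 − 85) × 57.6 / (72 × 3.9) × 0.85 = 3168.0 / 280.80 × 0.85 ≈ 9.6 mL/min
|27.6 − 9.6| = 18.0 mL/min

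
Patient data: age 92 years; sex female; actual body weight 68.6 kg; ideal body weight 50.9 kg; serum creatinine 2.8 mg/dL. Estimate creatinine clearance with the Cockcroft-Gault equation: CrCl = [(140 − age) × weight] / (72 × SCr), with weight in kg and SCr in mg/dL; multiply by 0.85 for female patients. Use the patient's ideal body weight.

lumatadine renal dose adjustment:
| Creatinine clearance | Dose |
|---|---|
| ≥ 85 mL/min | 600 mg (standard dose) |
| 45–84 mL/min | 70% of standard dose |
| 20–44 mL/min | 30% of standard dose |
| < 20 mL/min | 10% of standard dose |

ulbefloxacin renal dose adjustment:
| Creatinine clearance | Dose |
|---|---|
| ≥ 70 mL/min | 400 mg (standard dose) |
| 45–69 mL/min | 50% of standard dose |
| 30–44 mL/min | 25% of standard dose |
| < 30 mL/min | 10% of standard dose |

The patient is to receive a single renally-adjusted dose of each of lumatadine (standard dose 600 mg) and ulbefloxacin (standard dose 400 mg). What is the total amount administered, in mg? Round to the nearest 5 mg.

100 mg

CrCl = (140 − 92) × 50.9 / (72 × 2.8) × 0.85 = 2443.2 / 201.60 × 0.85 ≈ 10.3 mL/min
CrCl ≈ 10 mL/min.
lumatadine: < 20 mL/min → 10% of 600 mg = 60 mg.
ulbefloxacin: < 30 mL/min → 10% of 400 mg = 40 mg.
Total = 60 + 40 = 100 mg.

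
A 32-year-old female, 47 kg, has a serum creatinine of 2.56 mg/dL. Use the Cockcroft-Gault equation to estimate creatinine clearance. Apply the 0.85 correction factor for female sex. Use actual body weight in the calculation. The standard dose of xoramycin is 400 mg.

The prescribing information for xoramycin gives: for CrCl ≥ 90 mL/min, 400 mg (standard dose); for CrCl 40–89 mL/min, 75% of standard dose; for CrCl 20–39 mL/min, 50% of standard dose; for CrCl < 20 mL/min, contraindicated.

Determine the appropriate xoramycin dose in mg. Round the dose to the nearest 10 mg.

CrCl = (140 − 32) × 47 / (72 × 2.56) × 0.85 = 5076.0 / 184.32 × 0.85 ≈ 23.4 mL/min
CrCl ≈ 23 mL/min → bracket 20–39 mL/min.
50% of 400 mg = 200 mg

200 mg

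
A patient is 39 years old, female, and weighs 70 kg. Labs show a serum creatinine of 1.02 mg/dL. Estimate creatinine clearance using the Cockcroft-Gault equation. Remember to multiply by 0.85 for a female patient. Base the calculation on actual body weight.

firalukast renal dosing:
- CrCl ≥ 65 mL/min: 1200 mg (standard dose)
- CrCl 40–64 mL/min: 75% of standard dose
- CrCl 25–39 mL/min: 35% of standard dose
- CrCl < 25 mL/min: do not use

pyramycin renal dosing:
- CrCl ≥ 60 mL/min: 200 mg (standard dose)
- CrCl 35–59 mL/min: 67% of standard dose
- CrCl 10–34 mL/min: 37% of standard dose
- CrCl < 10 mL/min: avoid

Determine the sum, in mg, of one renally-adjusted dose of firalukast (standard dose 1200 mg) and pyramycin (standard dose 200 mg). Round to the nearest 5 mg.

1400 mg

CrCl = (140 − 39) × 70 / (72 × 1.02) × 0.85 = 7070.0 / 73.44 × 0.85 ≈ 81.8 mL/min
CrCl ≈ 82 mL/min.
firalukast: ≥ 65 mL/min → 100% of 1200 mg = 1200 mg.
pyramycin: ≥ 60 mL/min → 100% of 200 mg = 200 mg.
Total = 1200 + 200 = 1400 mg.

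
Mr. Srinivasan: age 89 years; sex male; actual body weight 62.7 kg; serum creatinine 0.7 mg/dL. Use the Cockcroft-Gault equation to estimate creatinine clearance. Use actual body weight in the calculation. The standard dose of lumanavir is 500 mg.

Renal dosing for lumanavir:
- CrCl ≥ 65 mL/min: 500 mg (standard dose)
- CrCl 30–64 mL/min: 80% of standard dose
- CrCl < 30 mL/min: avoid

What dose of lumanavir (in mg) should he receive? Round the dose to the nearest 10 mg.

CrCl = (140 − 89) × 62.7 / (72 × 0.7) = 3197.7 / 50.40 ≈ 63.4 mL/min
CrCl ≈ 63 mL/min → bracket 30–64 mL/min.
80% of 500 mg = 400 mg

400 mg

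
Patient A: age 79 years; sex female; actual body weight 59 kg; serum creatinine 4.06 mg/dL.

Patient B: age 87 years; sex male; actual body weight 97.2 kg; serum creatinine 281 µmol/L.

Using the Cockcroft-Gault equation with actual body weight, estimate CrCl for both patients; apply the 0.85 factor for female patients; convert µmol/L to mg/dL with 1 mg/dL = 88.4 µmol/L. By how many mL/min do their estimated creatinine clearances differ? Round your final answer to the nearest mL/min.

12 mL/min

Patient A: CrCl = (140 − 79) × 59 / (72 × 4.06) × 0.85 = 3599.0 / 292.32 × 0.85 ≈ 10.5 mL/min
Patient B: SCr = 281 / 88.4 = 3.179 mg/dL
Patient B: CrCl = (140 − 87) × 97.2 / (72 × 3.179) = 5151.6 / 228.89 ≈ 22.5 mL/min
|10.5 − 22.5| = 12.0 mL/min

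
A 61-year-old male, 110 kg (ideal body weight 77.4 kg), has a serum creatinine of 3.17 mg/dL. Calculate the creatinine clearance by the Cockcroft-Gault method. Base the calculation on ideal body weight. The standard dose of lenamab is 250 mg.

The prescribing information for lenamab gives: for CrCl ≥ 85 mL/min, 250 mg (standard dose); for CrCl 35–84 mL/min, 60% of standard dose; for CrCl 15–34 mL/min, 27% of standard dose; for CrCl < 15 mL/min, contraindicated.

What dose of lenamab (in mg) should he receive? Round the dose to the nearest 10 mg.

CrCl = (140 − 61) × 77.4 / (72 × 3.17) = 6114.6 / 228.24 ≈ 26.8 mL/min
CrCl ≈ 27 mL/min → bracket 15–34 mL/min.
27% of 250 mg = 67.5 mg → 70 mg

70 mg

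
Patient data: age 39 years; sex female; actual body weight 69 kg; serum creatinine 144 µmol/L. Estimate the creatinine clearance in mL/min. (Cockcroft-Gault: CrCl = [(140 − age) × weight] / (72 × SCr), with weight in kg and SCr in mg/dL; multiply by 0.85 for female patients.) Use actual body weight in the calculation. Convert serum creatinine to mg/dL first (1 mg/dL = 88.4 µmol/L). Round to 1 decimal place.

SCr = 144 / 88.4 = 1.629 mg/dL
CrCl = (140 − 39) × 69 / (72 × 1.629) × 0.85 = 6969.0 / 117.29 × 0.85 ≈ 50.5 mL/min

50.5 mL/min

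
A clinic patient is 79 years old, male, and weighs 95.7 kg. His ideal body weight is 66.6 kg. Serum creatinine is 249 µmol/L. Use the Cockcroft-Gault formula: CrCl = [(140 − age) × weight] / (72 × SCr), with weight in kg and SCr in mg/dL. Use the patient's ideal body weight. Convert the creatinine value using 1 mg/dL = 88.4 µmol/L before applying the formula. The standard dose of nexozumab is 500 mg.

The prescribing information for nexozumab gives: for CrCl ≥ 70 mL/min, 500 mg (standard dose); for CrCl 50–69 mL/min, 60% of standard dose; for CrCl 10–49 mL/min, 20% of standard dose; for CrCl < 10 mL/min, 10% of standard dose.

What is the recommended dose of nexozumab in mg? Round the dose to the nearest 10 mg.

100 mg

SCr = 249 / 88.4 = 2.817 mg/dL
CrCl = (140 − 79) × 66.6 / (72 × 2.817) = 4062.6 / 202.82 ≈ 20.0 mL/min
CrCl ≈ 20 mL/min → bracket 10–49 mL/min.
20% of 500 mg = 100 mg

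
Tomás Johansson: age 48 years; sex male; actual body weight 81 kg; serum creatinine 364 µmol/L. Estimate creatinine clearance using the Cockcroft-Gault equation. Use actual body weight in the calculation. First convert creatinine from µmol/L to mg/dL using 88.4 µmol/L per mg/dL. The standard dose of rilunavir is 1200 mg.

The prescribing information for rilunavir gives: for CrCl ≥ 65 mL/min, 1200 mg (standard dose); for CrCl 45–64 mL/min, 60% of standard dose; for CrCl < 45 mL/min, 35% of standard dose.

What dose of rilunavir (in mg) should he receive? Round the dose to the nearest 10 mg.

420 mg

SCr = 364 / 88.4 = 4.118 mg/dL
CrCl = (140 − 48) × 81 / (72 × 4.118) = 7452.0 / 296.50 ≈ 25.1 mL/min
CrCl ≈ 25 mL/min → bracket < 45 mL/min.
35% of 1200 mg = 420 mg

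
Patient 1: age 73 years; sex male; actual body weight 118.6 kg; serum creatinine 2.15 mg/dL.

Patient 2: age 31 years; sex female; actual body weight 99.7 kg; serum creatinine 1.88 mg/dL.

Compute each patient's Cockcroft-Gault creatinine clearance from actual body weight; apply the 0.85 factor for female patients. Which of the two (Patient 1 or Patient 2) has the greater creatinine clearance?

Patient 2

Patient 1: CrCl = (140 − 73) × 118.6 / (72 × 2.15) = 7946.2 / 154.80 ≈ 51.3 mL/min
Patient 2: CrCl = (140 − 31) × 99.7 / (72 × 1.88) × 0.85 = 10867.3 / 135.36 × 0.85 ≈ 68.2 mL/min
51.3 vs 68.2 mL/min → Patient 2 is higher.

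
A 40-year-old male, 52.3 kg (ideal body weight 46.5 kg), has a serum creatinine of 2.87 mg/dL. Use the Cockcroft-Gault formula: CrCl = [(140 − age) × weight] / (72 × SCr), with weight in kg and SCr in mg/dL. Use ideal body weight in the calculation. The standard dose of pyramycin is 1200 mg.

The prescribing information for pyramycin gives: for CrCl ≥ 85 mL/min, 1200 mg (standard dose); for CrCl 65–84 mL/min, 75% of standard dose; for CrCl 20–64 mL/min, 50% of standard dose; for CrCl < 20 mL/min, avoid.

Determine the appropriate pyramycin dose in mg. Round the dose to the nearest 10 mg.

CrCl = (140 − 40) × 46.5 / (72 × 2.87) = 4650.0 / 206.64 ≈ 22.5 mL/min
CrCl ≈ 23 mL/min → bracket 20–64 mL/min.
50% of 1200 mg = 600 mg

600 mg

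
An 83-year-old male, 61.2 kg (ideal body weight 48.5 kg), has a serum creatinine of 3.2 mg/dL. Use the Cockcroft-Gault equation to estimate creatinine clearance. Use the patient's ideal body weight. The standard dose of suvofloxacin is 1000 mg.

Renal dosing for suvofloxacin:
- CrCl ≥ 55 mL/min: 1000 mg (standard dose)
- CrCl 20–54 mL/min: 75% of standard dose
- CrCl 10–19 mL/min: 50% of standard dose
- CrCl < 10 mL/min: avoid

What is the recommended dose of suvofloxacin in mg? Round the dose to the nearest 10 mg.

CrCl = (140 − 83) × 48.5 / (72 × 3.2) = 2764.5 / 230.40 ≈ 12.0 mL/min
CrCl ≈ 12 mL/min → bracket 10–19 mL/min.
50% of 1000 mg = 500 mg

500 mg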